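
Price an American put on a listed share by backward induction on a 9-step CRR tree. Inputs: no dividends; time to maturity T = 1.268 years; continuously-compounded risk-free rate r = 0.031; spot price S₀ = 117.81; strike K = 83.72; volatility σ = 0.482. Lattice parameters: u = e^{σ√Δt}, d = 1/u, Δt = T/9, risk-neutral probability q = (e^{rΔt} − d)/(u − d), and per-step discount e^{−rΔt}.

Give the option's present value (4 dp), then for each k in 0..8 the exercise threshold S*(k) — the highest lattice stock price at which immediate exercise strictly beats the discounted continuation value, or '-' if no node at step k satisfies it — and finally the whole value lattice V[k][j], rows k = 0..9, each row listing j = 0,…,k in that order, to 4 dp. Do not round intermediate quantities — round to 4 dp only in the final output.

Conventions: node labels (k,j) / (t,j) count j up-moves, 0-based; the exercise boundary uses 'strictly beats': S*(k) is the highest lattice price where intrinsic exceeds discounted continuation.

price = 7.8454
boundary = - - - - - - 39.7876 47.6783 57.1338
tree:
7.8454
11.2683 4.0111
15.7968 6.2037 1.5455
21.5300 9.3996 2.6133 0.3410
28.3985 13.8901 4.3609 0.6425 0.0000
36.0734 19.9026 7.1561 1.2106 0.0000 0.0000
43.9324 27.4391 11.4850 2.2809 0.0000 0.0000 0.0000
50.5171 36.0417 17.8749 4.2975 0.0000 0.0000 0.0000 0.0000
56.0121 43.9324 26.5862 8.0969 0.0000 0.0000 0.0000 0.0000 0.0000
60.5977 50.5171 36.0417 15.2556 0.0000 0.0000 0.0000 0.0000 0.0000 0.0000

params: Δt=0.14089 u=1.19832 d=0.83450 q=0.46692 e^(-rΔt)=0.99564
t_9 payoffs: 60.5977 50.5171 36.0417 15.2556 0.0000 0.0000 0.0000 0.0000 0.0000 0.0000
t_8: node(8,0) S=27.7079 payoff=56.0121 vs cont=55.6473 → 56.0121 [stop]  node(8,1) S=39.7876 payoff=43.9324 vs cont=43.5675 → 43.9324 [stop]  node(8,2) S=57.1338 payoff=26.5862 vs cont=26.2214 → 26.5862 [stop]  node(8,3) S=82.0422 payoff=1.6778 vs cont=8.0969 → 8.0969 [wait]  node(8,4) S=117.8100 payoff=0.0000 vs cont=0.0000 → 0.0000 [wait]  node(8,5) S=169.1714 payoff=0.0000 vs cont=0.0000 → 0.0000 [wait]  node(8,6) S=242.9246 payoff=0.0000 vs cont=0.0000 → 0.0000 [wait]  node(8,7) S=348.8319 payoff=0.0000 vs cont=0.0000 → 0.0000 [wait]  node(8,8) S=500.9114 payoff=0.0000 vs cont=0.0000 → 0.0000 [wait]  ⇒ S*(8)=57.1338
t_7: node(7,0) S=33.2029 payoff=50.5171 vs cont=50.1523 → 50.5171 [stop]  node(7,1) S=47.6783 payoff=36.0417 vs cont=35.6769 → 36.0417 [stop]  node(7,2) S=68.4644 payoff=15.2556 vs cont=17.8749 → 17.8749 [wait]  node(7,3) S=98.3127 payoff=0.0000 vs cont=4.2975 → 4.2975 [wait]  node(7,4) S=141.1739 payoff=0.0000 vs cont=0.0000 → 0.0000 [wait]  node(7,5) S=202.7212 payoff=0.0000 vs cont=0.0000 → 0.0000 [wait]  node(7,6) S=291.1011 payoff=0.0000 vs cont=0.0000 → 0.0000 [wait]  node(7,7) S=418.0118 payoff=0.0000 vs cont=0.0000 → 0.0000 [wait]  ⇒ S*(7)=47.6783
t_6: node(6,0) S=39.7876 payoff=43.9324 vs cont=43.5675 → 43.9324 [stop]  node(6,1) S=57.1338 payoff=26.5862 vs cont=27.4391 → 27.4391 [wait]  node(6,2) S=82.0422 payoff=1.6778 vs cont=11.4850 → 11.4850 [wait]  node(6,3) S=117.8100 payoff=0.0000 vs cont=2.2809 → 2.2809 [wait]  node(6,4) S=169.1714 payoff=0.0000 vs cont=0.0000 → 0.0000 [wait]  node(6,5) S=242.9246 payoff=0.0000 vs cont=0.0000 → 0.0000 [wait]  node(6,6) S=348.8319 payoff=0.0000 vs cont=0.0000 → 0.0000 [wait]  ⇒ S*(6)=39.7876
t_5: node(5,0) S=47.6783 payoff=36.0417 vs cont=36.0734 → 36.0734 [wait]  node(5,1) S=68.4644 payoff=15.2556 vs cont=19.9026 → 19.9026 [wait]  node(5,2) S=98.3127 payoff=0.0000 vs cont=7.1561 → 7.1561 [wait]  node(5,3) S=141.1739 payoff=0.0000 vs cont=1.2106 → 1.2106 [wait]  node(5,4) S=202.7212 payoff=0.0000 vs cont=0.0000 → 0.0000 [wait]  node(5,5) S=291.1011 payoff=0.0000 vs cont=0.0000 → 0.0000 [wait]  ⇒ S*(5)=-
t_4: node(4,0) S=57.1338 payoff=26.5862 vs cont=28.3985 → 28.3985 [wait]  node(4,1) S=82.0422 payoff=1.6778 vs cont=13.8901 → 13.8901 [wait]  node(4,2) S=117.8100 payoff=0.0000 vs cont=4.3609 → 4.3609 [wait]  node(4,3) S=169.1714 payoff=0.0000 vs cont=0.6425 → 0.6425 [wait]  node(4,4) S=242.9246 payoff=0.0000 vs cont=0.0000 → 0.0000 [wait]  ⇒ S*(4)=-
t_3: node(3,0) S=68.4644 payoff=15.2556 vs cont=21.5300 → 21.5300 [wait]  node(3,1) S=98.3127 payoff=0.0000 vs cont=9.3996 → 9.3996 [wait]  node(3,2) S=141.1739 payoff=0.0000 vs cont=2.6133 → 2.6133 [wait]  node(3,3) S=202.7212 payoff=0.0000 vs cont=0.3410 → 0.3410 [wait]  ⇒ S*(3)=-
t_2: node(2,0) S=82.0422 payoff=1.6778 vs cont=15.7968 → 15.7968 [wait]  node(2,1) S=117.8100 payoff=0.0000 vs cont=6.2037 → 6.2037 [wait]  node(2,2) S=169.1714 payoff=0.0000 vs cont=1.5455 → 1.5455 [wait]  ⇒ S*(2)=-
t_1: node(1,0) S=98.3127 payoff=0.0000 vs cont=11.2683 → 11.2683 [wait]  node(1,1) S=141.1739 payoff=0.0000 vs cont=4.0111 → 4.0111 [wait]  ⇒ S*(1)=-
t_0: node(0,0) S=117.8100 payoff=0.0000 vs cont=7.8454 → 7.8454 [wait]  ⇒ S*(0)=-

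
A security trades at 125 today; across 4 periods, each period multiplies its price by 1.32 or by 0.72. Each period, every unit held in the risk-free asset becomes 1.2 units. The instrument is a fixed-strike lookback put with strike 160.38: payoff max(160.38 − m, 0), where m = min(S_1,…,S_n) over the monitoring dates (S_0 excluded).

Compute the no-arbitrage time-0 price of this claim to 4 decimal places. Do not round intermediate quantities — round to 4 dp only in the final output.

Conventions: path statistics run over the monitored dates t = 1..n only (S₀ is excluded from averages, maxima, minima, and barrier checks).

Risk-neutral up-probability p* = (R−d)/(u−d) = (1.2−0.72)/(1.32−0.72) = 0.8000; the claim prices as the p*-weighted sum of path payoffs discounted by R^4.
Enumerate all 2^4 = 16 price paths (U = up ×1.32, D = down ×0.72); each path with k up-moves has probability p*^k·(1−p*)^(4−k).
DDDD: m=33.5923, payoff=126.7877, prob=0.001600
UDDD: m=61.5859, payoff=98.7941, prob=0.006400
DUDD: m=61.5859, payoff=98.7941, prob=0.006400
UUDD: m=112.9075, payoff=47.4725, prob=0.025600
DDUD: m=61.5859, payoff=98.7941, prob=0.006400
UDUD: m=112.9075, payoff=47.4725, prob=0.025600
DUUD: m=90.0000, payoff=70.3800, prob=0.025600
UUUD: m=165.0000, payoff=0.0000, prob=0.102400
DDDU: m=46.6560, payoff=113.7240, prob=0.006400
UDDU: m=85.5360, payoff=74.8440, prob=0.025600
DUDU: m=85.5360, payoff=74.8440, prob=0.025600
UUDU: m=156.8160, payoff=3.5640, prob=0.102400
DDUU: m=64.8000, payoff=95.5800, prob=0.025600
UDUU: m=118.8000, payoff=41.5800, prob=0.102400
DUUU: m=90.0000, payoff=70.3800, prob=0.102400
UUUU: m=165.0000, payoff=0.0000, prob=0.409600
Price = Σ prob·payoff / R^4 = 25.168378 / 2.073600 = 12.1375

price = 12.1375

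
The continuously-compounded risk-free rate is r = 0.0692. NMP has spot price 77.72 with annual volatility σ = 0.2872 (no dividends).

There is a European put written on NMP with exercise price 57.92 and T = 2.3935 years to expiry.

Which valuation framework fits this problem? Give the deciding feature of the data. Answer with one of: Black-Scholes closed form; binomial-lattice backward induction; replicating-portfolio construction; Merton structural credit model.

Key observation: a European claim on NMP (strike 57.92) — a lognormal (GBM) underlying with constant rate and volatility — has an exact closed-form value; no lattice or capital structure is involved.

framework: Black-Scholes closed form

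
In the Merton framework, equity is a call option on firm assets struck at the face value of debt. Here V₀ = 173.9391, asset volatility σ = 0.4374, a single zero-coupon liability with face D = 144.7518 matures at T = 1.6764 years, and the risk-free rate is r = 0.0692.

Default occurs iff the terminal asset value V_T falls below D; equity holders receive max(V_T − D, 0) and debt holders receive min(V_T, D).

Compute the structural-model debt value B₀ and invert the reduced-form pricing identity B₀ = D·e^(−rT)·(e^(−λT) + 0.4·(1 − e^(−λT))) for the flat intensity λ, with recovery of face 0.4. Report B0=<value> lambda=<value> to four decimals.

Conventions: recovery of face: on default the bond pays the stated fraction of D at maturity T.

Apply the equity-as-call identities (strike 144.7518, horizon 1.6764 years):
d₁ = [ln(V₀/D) + (r + σ²/2)T] / (σ√T)
   = [ln(173.9391/144.7518) + (0.0692 + 0.5·0.4374²)·1.6764] / (0.4374·√1.6764)
   = [0.183685 + 0.276370] / 0.566327 = 0.812348
d₂ = d₁ − σ√T = 0.812348 − 0.566327 = 0.246021
N(d₁) = 0.791704,  N(d₂) = 0.597167,  e^(−rT) = 0.890469
E₀ = V₀·N(d₁) − D·e^(−rT)·N(d₂)
   = 173.9391·0.791704 − 144.7518·0.890469·0.597167 = 60.735266
B₀ = V₀ − E₀ = 173.9391 − 60.735266 = 113.203834
e^(−λT) = (B₀·e^(rT)/D − 0.4)/(1 − 0.4) = (113.2038·1.123004/144.7518 − 0.4)/0.6 = 0.79708341
λ = −ln(0.79708341)/1.6764 = 0.135287

B0=113.2038 lambda=0.1353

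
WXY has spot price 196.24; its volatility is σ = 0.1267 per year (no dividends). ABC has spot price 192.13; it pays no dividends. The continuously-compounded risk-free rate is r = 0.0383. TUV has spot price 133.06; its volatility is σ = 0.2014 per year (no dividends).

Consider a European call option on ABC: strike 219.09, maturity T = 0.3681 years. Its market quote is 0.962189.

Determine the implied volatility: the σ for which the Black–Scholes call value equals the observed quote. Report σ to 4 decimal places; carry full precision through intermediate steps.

At σ = 0.1544 the Black–Scholes value reproduces the quote:
σ√T = 0.1544·√0.3681 = 0.093676
d₁ = (ln(S/K) + (r+σ²/2)T) / (σ√T) = (ln(192.13/219.09) + (0.0383+0.1544²/2)·0.3681) / 0.093676 = (-0.131310 + 0.018486) / 0.093676 = -1.204407
d₂ = d₁ − σ√T = -1.204407 − 0.093676 = -1.298083
e^{−rT} = 0.986001
N(d₁) = 0.114216,  N(d₂) = 0.097129
V = S·N(d₁) − K·e^{−rT}·N(d₂) = 21.944350 − 20.982161 = 0.962189 (the quoted price), and the Black–Scholes price is strictly increasing in σ, so σ is unique

sigma = 0.1544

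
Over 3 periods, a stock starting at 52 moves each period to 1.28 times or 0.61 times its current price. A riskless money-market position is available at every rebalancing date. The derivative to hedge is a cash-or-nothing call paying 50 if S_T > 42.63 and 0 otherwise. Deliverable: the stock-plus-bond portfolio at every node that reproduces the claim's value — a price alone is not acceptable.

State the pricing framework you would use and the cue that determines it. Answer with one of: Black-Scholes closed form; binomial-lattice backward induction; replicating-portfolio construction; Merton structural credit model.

Key observation: the deliverable is the dynamic trading strategy on the 3-step tree (spot 52, moves 1.28 and 0.61), so the valuation must go through the node-by-node replicating-portfolio solve.

framework: replicating-portfolio construction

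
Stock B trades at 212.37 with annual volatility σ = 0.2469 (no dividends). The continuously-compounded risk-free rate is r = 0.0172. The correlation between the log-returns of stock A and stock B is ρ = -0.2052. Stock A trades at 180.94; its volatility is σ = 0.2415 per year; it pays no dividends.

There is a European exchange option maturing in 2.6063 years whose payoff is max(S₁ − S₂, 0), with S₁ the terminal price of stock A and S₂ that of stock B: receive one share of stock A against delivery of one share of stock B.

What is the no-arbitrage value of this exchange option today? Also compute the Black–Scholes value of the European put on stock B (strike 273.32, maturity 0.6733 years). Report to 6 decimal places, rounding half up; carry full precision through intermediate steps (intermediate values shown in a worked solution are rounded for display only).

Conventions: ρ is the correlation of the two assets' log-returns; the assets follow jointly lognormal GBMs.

exchange price = 33.122899
price(stock B put K=273.32) = 60.582200

σ_eff = √(σ₁² + σ₂² − 2ρσ₁σ₂) = √(0.2415² + 0.2469² − 2·-0.2052·0.2415·0.2469) = 0.379147
d₁ = (ln(S₁/S₂) + (q₂ − q₁ + σ_eff²/2)T) / (σ_eff√T) = (ln(180.94/212.37) + (0.0 − 0.0 + 0.071876)·2.6063) / 0.612097 = 0.044383
d₂ = d₁ − σ_eff√T = 0.044383 − 0.612097 = -0.567714
N(d₁) = 0.517700,  N(d₂) = 0.285115
V = S₁·e^{−q₁T}·N(d₁) − S₂·e^{−q₂T}·N(d₂) = 93.672701 − 60.549802 = 33.122899
[vanilla: stock B put K=273.32]
σ√T = 0.2469·√0.6733 = 0.202593
d₁ = (ln(S/K) + (r+σ²/2)T) / (σ√T) = (ln(212.37/273.32) + (0.0172+0.2469²/2)·0.6733) / 0.202593 = (-0.252313 + 0.032103) / 0.202593 = -1.086957
d₂ = d₁ − σ√T = -1.086957 − 0.202593 = -1.289551
e^{−rT} = 0.988486
N(−d₁) = 0.861472,  N(−d₂) = 0.901397
price = K·e^{−rT}·N(−d₂) − S·N(−d₁) = 243.533041 − 182.950841 = 60.582200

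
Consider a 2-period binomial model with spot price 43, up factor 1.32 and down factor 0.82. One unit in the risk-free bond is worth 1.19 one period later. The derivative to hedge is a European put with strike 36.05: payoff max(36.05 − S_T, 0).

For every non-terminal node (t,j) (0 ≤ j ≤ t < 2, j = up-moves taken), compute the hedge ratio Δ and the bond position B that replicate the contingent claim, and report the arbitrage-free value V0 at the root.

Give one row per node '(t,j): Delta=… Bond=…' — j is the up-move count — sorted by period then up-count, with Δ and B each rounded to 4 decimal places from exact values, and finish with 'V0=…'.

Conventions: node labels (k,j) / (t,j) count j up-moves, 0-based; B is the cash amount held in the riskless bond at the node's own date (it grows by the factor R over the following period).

Arbitrage-free pricing uses the up-move probability p* = (R−d)/(u−d) = 0.7400, discounting each step at R = 1.19.
Expiry values: V(2,0)=7.1368, V(2,1)=0.0000, V(2,2)=0.0000
Node (1,0) S=35.2600: V=(p*·0.0000+(1−p*)·7.1368)/1.19=1.5593; Δ=(0.0000−7.1368)/(46.5432−28.9132)=-0.4048; B=V−Δ·S=15.8329
Node (1,1) S=56.7600: V=(p*·0.0000+(1−p*)·0.0000)/1.19=0.0000; Δ=(0.0000−0.0000)/(74.9232−46.5432)=0.0000; B=V−Δ·S=0.0000
Node (0,0) S=43.0000: V=(p*·0.0000+(1−p*)·1.5593)/1.19=0.3407; Δ=(0.0000−1.5593)/(56.7600−35.2600)=-0.0725; B=V−Δ·S=3.4593
Verification: the root portfolio costs Δ(0,0)·S0 + B(0,0) = 0.3407, matching V0.

(0,0): Delta=-0.0725 Bond=3.4593
(1,0): Delta=-0.4048 Bond=15.8329
(1,1): Delta=0.0000 Bond=0.0000
V0=0.3407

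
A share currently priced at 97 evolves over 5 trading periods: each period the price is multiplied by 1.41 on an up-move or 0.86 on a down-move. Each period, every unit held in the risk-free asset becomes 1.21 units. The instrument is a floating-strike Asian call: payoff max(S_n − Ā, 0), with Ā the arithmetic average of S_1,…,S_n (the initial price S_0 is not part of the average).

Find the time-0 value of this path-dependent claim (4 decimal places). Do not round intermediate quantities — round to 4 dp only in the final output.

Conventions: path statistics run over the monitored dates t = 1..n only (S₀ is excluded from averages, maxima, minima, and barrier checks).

price = 29.0509

Set p* = 0.6364 (from d < R < u); the path-dependent value is the discounted p*-expectation over all price paths.
Enumerate all 2^5 = 32 price paths (U = up ×1.41, D = down ×0.86); each path with k up-moves has probability p*^k·(1−p*)^(5−k).
DDDDD: Ā=63.1100, payoff=0.0000, prob=0.006358
UDDDD: Ā=103.4710, payoff=0.0000, prob=0.011127
DUDDD: Ā=92.8010, payoff=0.0000, prob=0.011127
UUDDD: Ā=152.1505, payoff=0.0000, prob=0.019472
DDUDD: Ā=83.6248, payoff=0.0000, prob=0.011127
UDUDD: Ā=137.1058, payoff=0.0000, prob=0.019472
DUUDD: Ā=126.4358, payoff=0.0000, prob=0.019472
UUUDD: Ā=207.2959, payoff=0.0000, prob=0.034076
DDDUD: Ā=75.7333, payoff=0.0000, prob=0.011127
UDDUD: Ā=124.1673, payoff=0.0000, prob=0.019472
DUDUD: Ā=113.4973, payoff=9.1633, prob=0.019472
UUDUD: Ā=186.0828, payoff=15.0236, prob=0.034076
DDUUD: Ā=104.3211, payoff=18.3395, prob=0.019472
UDUUD: Ā=171.0381, payoff=30.0683, prob=0.034076
DUUUD: Ā=160.3681, payoff=40.7383, prob=0.034076
UUUUD: Ā=262.9291, payoff=66.7919, prob=0.059633
DDDDU: Ā=68.9465, payoff=5.8678, prob=0.011127
UDDDU: Ā=113.0403, payoff=9.6204, prob=0.019472
DUDDU: Ā=102.3703, payoff=20.2904, prob=0.019472
UUDDU: Ā=167.8396, payoff=33.2668, prob=0.034076
DDUDU: Ā=93.1941, payoff=29.4666, prob=0.019472
UDUDU: Ā=152.7949, payoff=48.3115, prob=0.034076
DUUDU: Ā=142.1249, payoff=58.9815, prob=0.034076
UUUDU: Ā=233.0188, payoff=96.7023, prob=0.059633
DDDUU: Ā=85.3025, payoff=37.3581, prob=0.019472
UDDUU: Ā=139.8565, payoff=61.2500, prob=0.034076
DUDUU: Ā=129.1865, payoff=71.9200, prob=0.034076
UUDUU: Ā=211.8057, payoff=117.9153, prob=0.059633
DDUUU: Ā=120.0103, payoff=81.0962, prob=0.034076
UDUUU: Ā=196.7610, payoff=132.9600, prob=0.059633
DUUUU: Ā=186.0910, payoff=143.6300, prob=0.059633
UUUUU: Ā=305.1028, payoff=235.4864, prob=0.104358
Price = Σ prob·payoff / R^5 = 75.350620 / 2.593742 = 29.0509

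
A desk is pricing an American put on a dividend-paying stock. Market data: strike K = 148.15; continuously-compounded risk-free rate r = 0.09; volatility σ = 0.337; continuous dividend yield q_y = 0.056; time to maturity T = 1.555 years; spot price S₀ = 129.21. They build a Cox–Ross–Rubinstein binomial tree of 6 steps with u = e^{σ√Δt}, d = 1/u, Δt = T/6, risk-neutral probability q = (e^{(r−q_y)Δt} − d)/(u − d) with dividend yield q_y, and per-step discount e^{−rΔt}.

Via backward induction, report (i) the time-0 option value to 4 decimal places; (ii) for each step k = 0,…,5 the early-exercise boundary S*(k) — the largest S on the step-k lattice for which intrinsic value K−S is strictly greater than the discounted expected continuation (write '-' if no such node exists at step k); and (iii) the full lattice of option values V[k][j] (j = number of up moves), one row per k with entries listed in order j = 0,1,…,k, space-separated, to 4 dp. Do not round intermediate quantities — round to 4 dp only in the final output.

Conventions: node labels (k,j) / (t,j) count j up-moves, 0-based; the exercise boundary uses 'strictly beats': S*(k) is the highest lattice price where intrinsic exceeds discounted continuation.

price = 29.2291
boundary = - - 91.6811 77.2274 91.6811 108.8399
tree:
29.2291
41.3148 17.7150
56.4689 27.1054 8.5247
70.9226 40.0259 14.5936 2.4421
83.0976 56.4689 24.3732 4.8339 0.0000
93.3532 70.9226 39.3101 9.5684 0.0000 0.0000
101.9920 83.0976 56.4689 18.9400 0.0000 0.0000 0.0000

Δt=0.25917, u=1.18716, d=0.84235, q=0.48288, disc=e^(-rΔt)=0.97694
k=6 terminal: V=max(K-S,0) → 101.9920 83.0976 56.4689 18.9400 0.0000 0.0000 0.0000
k=5: j=0 S=54.7968 intr=93.3532 cont=90.7271 V=93.3532[EX]; j=1 S=77.2274 intr=70.9226 cont=68.6197 V=70.9226[EX]; j=2 S=108.8399 intr=39.3101 cont=37.4628 V=39.3101[EX]; j=3 S=153.3926 intr=0.0000 cont=9.5684 V=9.5684[hold]; j=4 S=216.1825 intr=0.0000 cont=0.0000 V=0.0000[hold]; j=5 S=304.6750 intr=0.0000 cont=0.0000 V=0.0000[hold]  S*(5)=108.8399
k=4: j=0 S=65.0524 intr=83.0976 cont=80.6193 V=83.0976[EX]; j=1 S=91.6811 intr=56.4689 cont=54.3743 V=56.4689[EX]; j=2 S=129.2100 intr=18.9400 cont=24.3732 V=24.3732[hold]; j=3 S=182.1010 intr=0.0000 cont=4.8339 V=4.8339[hold]; j=4 S=256.6426 intr=0.0000 cont=0.0000 V=0.0000[hold]  S*(4)=91.6811
k=3: j=0 S=77.2274 intr=70.9226 cont=68.6197 V=70.9226[EX]; j=1 S=108.8399 intr=39.3101 cont=40.0259 V=40.0259[hold]; j=2 S=153.3926 intr=0.0000 cont=14.5936 V=14.5936[hold]; j=3 S=216.1825 intr=0.0000 cont=2.4421 V=2.4421[hold]  S*(3)=77.2274
k=2: j=0 S=91.6811 intr=56.4689 cont=54.7119 V=56.4689[EX]; j=1 S=129.2100 intr=18.9400 cont=27.1054 V=27.1054[hold]; j=2 S=182.1010 intr=0.0000 cont=8.5247 V=8.5247[hold]  S*(2)=91.6811
k=1: j=0 S=108.8399 intr=39.3101 cont=41.3148 V=41.3148[hold]; j=1 S=153.3926 intr=0.0000 cont=17.7150 V=17.7150[hold]  S*(1)=-
k=0: j=0 S=129.2100 intr=18.9400 cont=29.2291 V=29.2291[hold]  S*(0)=-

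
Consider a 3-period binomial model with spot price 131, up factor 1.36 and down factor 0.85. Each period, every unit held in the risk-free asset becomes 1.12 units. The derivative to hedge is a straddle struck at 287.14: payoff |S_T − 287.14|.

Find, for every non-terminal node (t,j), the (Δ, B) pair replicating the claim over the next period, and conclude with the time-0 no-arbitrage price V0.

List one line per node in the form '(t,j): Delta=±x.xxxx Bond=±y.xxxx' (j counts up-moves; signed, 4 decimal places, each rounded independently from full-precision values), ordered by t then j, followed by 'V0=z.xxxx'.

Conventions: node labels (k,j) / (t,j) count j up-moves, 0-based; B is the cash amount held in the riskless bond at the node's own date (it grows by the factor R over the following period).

(0,0): Delta=-0.7165 Bond=176.1954
(1,0): Delta=-1.0000 Bond=228.9062
(1,1): Delta=-0.5590 Bond=169.2789
(2,0): Delta=-1.0000 Bond=256.3750
(2,1): Delta=-1.0000 Bond=256.3750
(2,2): Delta=-0.3140 Bond=130.2300
V0=82.3335

Arbitrage-free pricing uses the up-move probability p* = (R−d)/(u−d) = 0.5294, discounting each step at R = 1.12.
Payoffs at expiry: V(3,0)=206.6896, V(3,1)=158.4194, V(3,2)=81.1870, V(3,3)=42.3847
Node (2,0) S=94.6475: V=(p*·158.4194+(1−p*)·206.6896)/1.12=161.7275; Δ=(158.4194−206.6896)/(128.7206−80.4504)=-1.0000; B=V−Δ·S=256.3750
Node (2,1) S=151.4360: V=(p*·81.1870+(1−p*)·158.4194)/1.12=104.9390; Δ=(81.1870−158.4194)/(205.9530−128.7206)=-1.0000; B=V−Δ·S=256.3750
Node (2,2) S=242.2976: V=(p*·42.3847+(1−p*)·81.1870)/1.12=54.1470; Δ=(42.3847−81.1870)/(329.5247−205.9530)=-0.3140; B=V−Δ·S=130.2300
Node (1,0) S=111.3500: V=(p*·104.9390+(1−p*)·161.7275)/1.12=117.5562; Δ=(104.9390−161.7275)/(151.4360−94.6475)=-1.0000; B=V−Δ·S=228.9062
Node (1,1) S=178.1600: V=(p*·54.1470+(1−p*)·104.9390)/1.12=69.6867; Δ=(54.1470−104.9390)/(242.2976−151.4360)=-0.5590; B=V−Δ·S=169.2789
Node (0,0) S=131.0000: V=(p*·69.6867+(1−p*)·117.5562)/1.12=82.3335; Δ=(69.6867−117.5562)/(178.1600−111.3500)=-0.7165; B=V−Δ·S=176.1954
Sanity check at the root: Δ(0,0)·S0 + B(0,0) reproduces V0 = 82.3335.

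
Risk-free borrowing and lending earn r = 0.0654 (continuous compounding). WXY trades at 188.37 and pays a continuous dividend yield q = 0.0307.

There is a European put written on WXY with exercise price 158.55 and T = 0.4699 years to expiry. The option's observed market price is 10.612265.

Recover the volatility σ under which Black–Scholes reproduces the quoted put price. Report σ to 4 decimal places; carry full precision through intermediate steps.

sigma = 0.5029

At σ = 0.5029 the Black–Scholes value reproduces the quote:
σ√T = 0.5029·√0.4699 = 0.344734
d₁ = (ln(S/K) + (r−q+σ²/2)T) / (σ√T) = (ln(188.37/158.55) + (0.0654−0.0307+0.5029²/2)·0.4699) / 0.344734 = (0.172338 + 0.075726) / 0.344734 = 0.719582
d₂ = d₁ − σ√T = 0.719582 − 0.344734 = 0.374848
e^{−rT} = 0.969736
e^{−qT} = 0.985678
N(−d₁) = 0.235891,  N(−d₂) = 0.353887
V = K·e^{−rT}·N(−d₂) − S·e^{−qT}·N(−d₁) = 54.410686 − 43.798420 = 10.612265 (the observed quote) — the price is monotone increasing in volatility, hence this σ is the only solution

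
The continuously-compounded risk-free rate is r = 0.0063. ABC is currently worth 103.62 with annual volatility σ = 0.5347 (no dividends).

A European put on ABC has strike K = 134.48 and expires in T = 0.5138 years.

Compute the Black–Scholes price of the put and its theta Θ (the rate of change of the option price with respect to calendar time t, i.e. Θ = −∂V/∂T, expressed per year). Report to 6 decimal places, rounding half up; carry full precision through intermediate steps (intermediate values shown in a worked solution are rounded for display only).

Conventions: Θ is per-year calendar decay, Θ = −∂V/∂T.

price = 37.125297
Θ = -13.059438

σ√T = 0.5347·√0.5138 = 0.383272
d₁ = (ln(S/K) + (r+σ²/2)T) / (σ√T) = (ln(103.62/134.48) + (0.0063+0.5347²/2)·0.5138) / 0.383272 = (-0.260685 + 0.076686) / 0.383272 = -0.480075
d₂ = d₁ − σ√T = -0.480075 − 0.383272 = -0.863347
e^{−rT} = 0.996768
N(−d₁) = 0.684413,  N(−d₂) = 0.806027
Put price V = K·e^{−rT}·N(−d₂) − S·N(−d₁) = 108.044175 − 70.918878 = 37.125297
φ(d₁) = (1/√(2π))·e^{−d₁²/2} = 0.355520
Θ = −S·φ(d₁)·σ/(2√T) + r·K·e^{−rT}·N(−d₂) = −13.740116 + 0.680678 = -13.059438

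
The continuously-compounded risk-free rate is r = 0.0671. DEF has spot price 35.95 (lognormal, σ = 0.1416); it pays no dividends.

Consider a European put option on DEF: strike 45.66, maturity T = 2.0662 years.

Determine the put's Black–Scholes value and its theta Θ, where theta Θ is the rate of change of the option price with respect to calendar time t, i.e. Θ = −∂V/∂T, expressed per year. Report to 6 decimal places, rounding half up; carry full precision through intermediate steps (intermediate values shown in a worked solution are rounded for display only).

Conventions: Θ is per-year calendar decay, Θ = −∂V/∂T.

price = 5.332112
Θ = 1.277254

σ√T = 0.1416·√2.0662 = 0.203540
d₁ = (ln(S/K) + (r+σ²/2)T) / (σ√T) = (ln(35.95/45.66) + (0.0671+0.1416²/2)·2.0662) / 0.203540 = (-0.239094 + 0.159356) / 0.203540 = -0.391753
d₂ = d₁ − σ√T = -0.391753 − 0.203540 = -0.595293
e^{−rT} = 0.870540
N(−d₁) = 0.652380,  N(−d₂) = 0.724176
Put price V = K·e^{−rT}·N(−d₂) − S·N(−d₁) = 28.785157 − 23.453045 = 5.332112
φ(d₁) = (1/√(2π))·e^{−d₁²/2} = 0.369474
Θ = −S·φ(d₁)·σ/(2√T) + r·K·e^{−rT}·N(−d₂) = −0.654230 + 1.931484 = 1.277254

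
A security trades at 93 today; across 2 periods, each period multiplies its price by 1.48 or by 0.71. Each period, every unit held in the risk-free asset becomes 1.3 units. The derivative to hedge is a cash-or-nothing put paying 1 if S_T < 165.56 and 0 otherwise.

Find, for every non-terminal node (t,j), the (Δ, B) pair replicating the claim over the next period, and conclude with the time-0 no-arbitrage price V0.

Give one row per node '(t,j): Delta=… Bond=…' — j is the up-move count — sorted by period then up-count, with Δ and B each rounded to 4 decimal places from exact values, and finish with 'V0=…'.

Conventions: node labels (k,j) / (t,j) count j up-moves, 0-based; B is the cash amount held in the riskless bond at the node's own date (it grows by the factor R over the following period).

(0,0): Delta=-0.0082 Bond=1.0098
(1,0): Delta=0.0000 Bond=0.7692
(1,1): Delta=-0.0094 Bond=1.4785
V0=0.2443

Under the risk-neutral measure, an up-move has probability p* = (R−d)/(u−d) = 0.7662 and values discount at R = 1.3.
Terminal payoffs: V(2,0)=1.0000, V(2,1)=1.0000, V(2,2)=0.0000
(1,0): S=66.0300. Δ = (V_up−V_dn)/(S_up−S_dn) = (1.0000−1.0000)/(97.7244−46.8813) = 0.0000. V = [p*·1.0000 + (1−p*)·1.0000]/1.3 = 0.7692. B = V − Δ·S = 0.7692.
(1,1): S=137.6400. Δ = (V_up−V_dn)/(S_up−S_dn) = (0.0000−1.0000)/(203.7072−97.7244) = -0.0094. V = [p*·0.0000 + (1−p*)·1.0000]/1.3 = 0.1798. B = V − Δ·S = 1.4785.
(0,0): S=93.0000. Δ = (V_up−V_dn)/(S_up−S_dn) = (0.1798−0.7692)/(137.6400−66.0300) = -0.0082. V = [p*·0.1798 + (1−p*)·0.7692]/1.3 = 0.2443. B = V − Δ·S = 1.0098.
Verification: the root portfolio costs Δ(0,0)·S0 + B(0,0) = 0.2443, matching V0.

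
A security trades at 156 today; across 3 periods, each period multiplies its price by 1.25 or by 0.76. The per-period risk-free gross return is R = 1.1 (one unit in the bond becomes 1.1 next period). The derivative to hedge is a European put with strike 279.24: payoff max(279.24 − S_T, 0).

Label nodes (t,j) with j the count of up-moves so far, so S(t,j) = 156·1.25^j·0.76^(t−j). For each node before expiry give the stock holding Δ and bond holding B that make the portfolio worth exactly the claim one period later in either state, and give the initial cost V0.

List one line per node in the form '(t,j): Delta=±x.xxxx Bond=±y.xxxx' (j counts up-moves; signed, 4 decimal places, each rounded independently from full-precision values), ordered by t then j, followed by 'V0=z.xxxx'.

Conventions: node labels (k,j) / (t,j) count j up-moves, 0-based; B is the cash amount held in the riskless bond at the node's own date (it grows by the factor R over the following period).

Arbitrage-free pricing uses the up-move probability p* = (R−d)/(u−d) = 0.6939, discounting each step at R = 1.1.
At maturity the claim pays: V(3,0)=210.7597, V(3,1)=166.6080, V(3,2)=93.9900, V(3,3)=0.0000
(2,0): S=90.1056. Δ = (V_up−V_dn)/(S_up−S_dn) = (166.6080−210.7597)/(112.6320−68.4803) = -1.0000. V = [p*·166.6080 + (1−p*)·210.7597]/1.1 = 163.7489. B = V − Δ·S = 253.8545.
(2,1): S=148.2000. Δ = (V_up−V_dn)/(S_up−S_dn) = (93.9900−166.6080)/(185.2500−112.6320) = -1.0000. V = [p*·93.9900 + (1−p*)·166.6080]/1.1 = 105.6545. B = V − Δ·S = 253.8545.
(2,2): S=243.7500. Δ = (V_up−V_dn)/(S_up−S_dn) = (0.0000−93.9900)/(304.6875−185.2500) = -0.7869. V = [p*·0.0000 + (1−p*)·93.9900]/1.1 = 26.1568. B = V − Δ·S = 217.9731.
(1,0): S=118.5600. Δ = (V_up−V_dn)/(S_up−S_dn) = (105.6545−163.7489)/(148.2000−90.1056) = -1.0000. V = [p*·105.6545 + (1−p*)·163.7489]/1.1 = 112.2169. B = V − Δ·S = 230.7769.
(1,1): S=195.0000. Δ = (V_up−V_dn)/(S_up−S_dn) = (26.1568−105.6545)/(243.7500−148.2000) = -0.8320. V = [p*·26.1568 + (1−p*)·105.6545]/1.1 = 45.9026. B = V − Δ·S = 208.1429.
(0,0): S=156.0000. Δ = (V_up−V_dn)/(S_up−S_dn) = (45.9026−112.2169)/(195.0000−118.5600) = -0.8675. V = [p*·45.9026 + (1−p*)·112.2169]/1.1 = 60.1844. B = V − Δ·S = 195.5197.
As a check, the time-0 holding Δ(0,0)·S0 + B(0,0) comes to 60.1844 — exactly V0.

(0,0): Delta=-0.8675 Bond=195.5197
(1,0): Delta=-1.0000 Bond=230.7769
(1,1): Delta=-0.8320 Bond=208.1429
(2,0): Delta=-1.0000 Bond=253.8545
(2,1): Delta=-1.0000 Bond=253.8545
(2,2): Delta=-0.7869 Bond=217.9731
V0=60.1844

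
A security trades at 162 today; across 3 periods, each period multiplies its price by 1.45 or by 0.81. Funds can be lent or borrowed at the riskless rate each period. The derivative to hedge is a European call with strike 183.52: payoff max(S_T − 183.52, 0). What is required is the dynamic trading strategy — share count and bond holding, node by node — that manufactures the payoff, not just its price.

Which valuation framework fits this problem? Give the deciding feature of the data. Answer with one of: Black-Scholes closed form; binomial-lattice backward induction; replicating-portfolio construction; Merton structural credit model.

framework: replicating-portfolio construction

Key observation: a price alone would not answer the question — the per-node share/bond construction on the spot-162, 1.45/0.81 tree is required, and only the replicating-portfolio method yields it.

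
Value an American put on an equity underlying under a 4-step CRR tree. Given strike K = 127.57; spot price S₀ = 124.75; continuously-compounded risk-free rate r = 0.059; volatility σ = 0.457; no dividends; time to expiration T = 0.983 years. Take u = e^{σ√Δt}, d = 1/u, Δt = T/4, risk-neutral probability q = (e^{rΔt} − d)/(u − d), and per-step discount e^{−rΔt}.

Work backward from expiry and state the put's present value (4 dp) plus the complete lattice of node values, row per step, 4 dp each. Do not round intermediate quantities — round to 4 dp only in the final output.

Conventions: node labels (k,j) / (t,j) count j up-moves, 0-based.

price = 20.4338
tree:
20.4338
32.0816 8.2164
48.2720 15.2126 0.7534
64.3473 28.1093 1.4576 0.0000
77.1638 48.2720 2.8200 0.0000 0.0000

Δt=0.24575  u=1.25426  d=0.79728  q=0.47556  discount=0.98561
step 4 (expiry): payoffs max(K−S,0) = 77.1638 48.2720 2.8200 0.0000 0.0000
k=3: (k=3,j=0): S=63.2227, K−S=64.3473, hold=62.5110 ⇒ V=64.3473 exercise | (k=3,j=1): S=99.4607, K−S=28.1093, hold=26.2730 ⇒ V=28.1093 exercise | (k=3,j=2): S=156.4695, K−S=0.0000, hold=1.4576 ⇒ V=1.4576 continue | (k=3,j=3): S=246.1547, K−S=0.0000, hold=0.0000 ⇒ V=0.0000 continue
k=2: (k=2,j=0): S=79.2980, K−S=48.2720, hold=46.4357 ⇒ V=48.2720 exercise | (k=2,j=1): S=124.7500, K−S=2.8200, hold=15.2126 ⇒ V=15.2126 continue | (k=2,j=2): S=196.2542, K−S=0.0000, hold=0.7534 ⇒ V=0.7534 continue
k=1: (k=1,j=0): S=99.4607, K−S=28.1093, hold=32.0816 ⇒ V=32.0816 continue | (k=1,j=1): S=156.4695, K−S=0.0000, hold=8.2164 ⇒ V=8.2164 continue
k=0: (k=0,j=0): S=124.7500, K−S=2.8200, hold=20.4338 ⇒ V=20.4338 continue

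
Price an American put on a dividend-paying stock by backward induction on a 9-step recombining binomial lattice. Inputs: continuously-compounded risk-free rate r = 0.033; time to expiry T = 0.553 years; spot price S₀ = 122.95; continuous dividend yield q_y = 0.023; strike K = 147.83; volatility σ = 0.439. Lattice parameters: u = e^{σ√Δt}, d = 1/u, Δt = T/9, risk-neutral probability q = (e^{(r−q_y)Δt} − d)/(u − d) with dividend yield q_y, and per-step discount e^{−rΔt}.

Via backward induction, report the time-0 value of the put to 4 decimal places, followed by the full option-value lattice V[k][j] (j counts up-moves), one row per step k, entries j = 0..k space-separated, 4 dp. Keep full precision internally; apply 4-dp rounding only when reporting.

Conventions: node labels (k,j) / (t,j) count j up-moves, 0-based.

price = 32.2380
tree:
32.2380
40.5897 23.1684
49.7009 30.7185 14.9438
59.1247 39.5240 21.1421 8.1744
68.2709 49.1994 29.0262 12.5407 3.3957
76.4740 59.1247 38.4674 18.7418 5.7581 0.8058
83.8313 68.2709 48.9270 27.1006 9.6067 1.5398 0.0000
90.4301 76.4740 59.1247 37.5571 15.6888 2.9426 0.0000 0.0000
96.3484 83.8313 68.2709 48.9270 24.8800 5.6231 0.0000 0.0000 0.0000
101.6566 90.4301 76.4740 59.1247 37.5571 10.7456 0.0000 0.0000 0.0000 0.0000

Δt=0.06144  u=1.11496  d=0.89689  q=0.47564  discount=0.99797
step 9 (expiry): payoffs max(K−S,0) = 101.6566 90.4301 76.4740 59.1247 37.5571 10.7456 0.0000 0.0000 0.0000 0.0000
k=8: (k=8,j=0): S=51.4816, K−S=96.3484, hold=96.1217 ⇒ V=96.3484 exercise | (k=8,j=1): S=63.9987, K−S=83.8313, hold=83.6223 ⇒ V=83.8313 exercise | (k=8,j=2): S=79.5591, K−S=68.2709, hold=68.0838 ⇒ V=68.2709 exercise | (k=8,j=3): S=98.9030, K−S=48.9270, hold=48.7673 ⇒ V=48.9270 exercise | (k=8,j=4): S=122.9500, K−S=24.8800, hold=24.7542 ⇒ V=24.8800 exercise | (k=8,j=5): S=152.8438, K−S=0.0000, hold=5.6231 ⇒ V=5.6231 continue | (k=8,j=6): S=190.0059, K−S=0.0000, hold=0.0000 ⇒ V=0.0000 continue | (k=8,j=7): S=236.2034, K−S=0.0000, hold=0.0000 ⇒ V=0.0000 continue | (k=8,j=8): S=293.6334, K−S=0.0000, hold=0.0000 ⇒ V=0.0000 continue
k=7: (k=7,j=0): S=57.3999, K−S=90.4301, hold=90.2117 ⇒ V=90.4301 exercise | (k=7,j=1): S=71.3560, K−S=76.4740, hold=76.2753 ⇒ V=76.4740 exercise | (k=7,j=2): S=88.7053, K−S=59.1247, hold=58.9505 ⇒ V=59.1247 exercise | (k=7,j=3): S=110.2729, K−S=37.5571, hold=37.4134 ⇒ V=37.5571 exercise | (k=7,j=4): S=137.0844, K−S=10.7456, hold=15.6888 ⇒ V=15.6888 continue | (k=7,j=5): S=170.4148, K−S=0.0000, hold=2.9426 ⇒ V=2.9426 continue | (k=7,j=6): S=211.8491, K−S=0.0000, hold=0.0000 ⇒ V=0.0000 continue | (k=7,j=7): S=263.3576, K−S=0.0000, hold=0.0000 ⇒ V=0.0000 continue
k=6: (k=6,j=0): S=63.9987, K−S=83.8313, hold=83.6223 ⇒ V=83.8313 exercise | (k=6,j=1): S=79.5591, K−S=68.2709, hold=68.0838 ⇒ V=68.2709 exercise | (k=6,j=2): S=98.9030, K−S=48.9270, hold=48.7673 ⇒ V=48.9270 exercise | (k=6,j=3): S=122.9500, K−S=24.8800, hold=27.1006 ⇒ V=27.1006 continue | (k=6,j=4): S=152.8438, K−S=0.0000, hold=9.6067 ⇒ V=9.6067 continue | (k=6,j=5): S=190.0059, K−S=0.0000, hold=1.5398 ⇒ V=1.5398 continue | (k=6,j=6): S=236.2034, K−S=0.0000, hold=0.0000 ⇒ V=0.0000 continue
k=5: (k=5,j=0): S=71.3560, K−S=76.4740, hold=76.2753 ⇒ V=76.4740 exercise | (k=5,j=1): S=88.7053, K−S=59.1247, hold=58.9505 ⇒ V=59.1247 exercise | (k=5,j=2): S=110.2729, K−S=37.5571, hold=38.4674 ⇒ V=38.4674 continue | (k=5,j=3): S=137.0844, K−S=10.7456, hold=18.7418 ⇒ V=18.7418 continue | (k=5,j=4): S=170.4148, K−S=0.0000, hold=5.7581 ⇒ V=5.7581 continue | (k=5,j=5): S=211.8491, K−S=0.0000, hold=0.8058 ⇒ V=0.8058 continue
k=4: (k=4,j=0): S=79.5591, K−S=68.2709, hold=68.0838 ⇒ V=68.2709 exercise | (k=4,j=1): S=98.9030, K−S=48.9270, hold=49.1994 ⇒ V=49.1994 continue | (k=4,j=2): S=122.9500, K−S=24.8800, hold=29.0262 ⇒ V=29.0262 continue | (k=4,j=3): S=152.8438, K−S=0.0000, hold=12.5407 ⇒ V=12.5407 continue | (k=4,j=4): S=190.0059, K−S=0.0000, hold=3.3957 ⇒ V=3.3957 continue
k=3: (k=3,j=0): S=88.7053, K−S=59.1247, hold=59.0798 ⇒ V=59.1247 exercise | (k=3,j=1): S=110.2729, K−S=37.5571, hold=39.5240 ⇒ V=39.5240 continue | (k=3,j=2): S=137.0844, K−S=10.7456, hold=21.1421 ⇒ V=21.1421 continue | (k=3,j=3): S=170.4148, K−S=0.0000, hold=8.1744 ⇒ V=8.1744 continue
k=2: (k=2,j=0): S=98.9030, K−S=48.9270, hold=49.7009 ⇒ V=49.7009 continue | (k=2,j=1): S=122.9500, K−S=24.8800, hold=30.7185 ⇒ V=30.7185 continue | (k=2,j=2): S=152.8438, K−S=0.0000, hold=14.9438 ⇒ V=14.9438 continue
k=1: (k=1,j=0): S=110.2729, K−S=37.5571, hold=40.5897 ⇒ V=40.5897 continue | (k=1,j=1): S=137.0844, K−S=10.7456, hold=23.1684 ⇒ V=23.1684 continue
k=0: (k=0,j=0): S=122.9500, K−S=24.8800, hold=32.2380 ⇒ V=32.2380 continue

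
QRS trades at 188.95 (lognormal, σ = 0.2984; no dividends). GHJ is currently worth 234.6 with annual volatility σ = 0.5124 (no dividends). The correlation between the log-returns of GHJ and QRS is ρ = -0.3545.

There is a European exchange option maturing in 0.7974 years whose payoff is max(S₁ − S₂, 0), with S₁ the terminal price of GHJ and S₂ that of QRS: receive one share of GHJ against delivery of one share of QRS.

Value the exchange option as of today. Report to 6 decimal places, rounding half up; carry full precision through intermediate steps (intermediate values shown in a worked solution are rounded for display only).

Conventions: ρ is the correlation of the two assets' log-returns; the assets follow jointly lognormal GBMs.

σ_eff = √(σ₁² + σ₂² − 2ρσ₁σ₂) = √(0.5124² + 0.2984² − 2·-0.3545·0.5124·0.2984) = 0.678235
d₁ = (ln(S₁/S₂) + (q₂ − q₁ + σ_eff²/2)T) / (σ_eff√T) = (ln(234.6/188.95) + (0.0 − 0.0 + 0.230001)·0.7974) / 0.605645 = 0.660127
d₂ = d₁ − σ_eff√T = 0.660127 − 0.605645 = 0.054482
N(d₁) = 0.745414,  N(d₂) = 0.521724
V = S₁·e^{−q₁T}·N(d₁) − S₂·e^{−q₂T}·N(d₂) = 174.874062 − 98.579798 = 76.294265
Key observation: no risk-free rate is needed — with the second asset as numeraire the exchange option is a call on the ratio S₁/S₂, and r cancels out of the value.

exchange price = 76.294265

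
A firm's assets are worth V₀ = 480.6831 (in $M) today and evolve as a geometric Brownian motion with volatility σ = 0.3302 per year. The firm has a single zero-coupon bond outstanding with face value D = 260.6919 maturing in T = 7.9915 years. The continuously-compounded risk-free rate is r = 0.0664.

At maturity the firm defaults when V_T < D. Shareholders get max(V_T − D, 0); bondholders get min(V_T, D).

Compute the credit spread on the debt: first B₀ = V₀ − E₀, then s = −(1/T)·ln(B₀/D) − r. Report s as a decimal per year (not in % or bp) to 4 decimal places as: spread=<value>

With assets at 480.6831 and a single debt payment of 260.6919 at 7.9915 years:
d₁ = [ln(V₀/D) + (r + σ²/2)T] / (σ√T)
   = [ln(480.6831/260.6919) + (0.0664 + 0.5·0.3302²)·7.9915] / (0.3302·√7.9915)
   = [0.611869 + 0.966300] / 0.933450 = 1.690684
d₂ = d₁ − σ√T = 1.690684 − 0.933450 = 0.757233
N(d₁) = 0.954551,  N(d₂) = 0.775545,  e^(−rT) = 0.588231
E₀ = V₀·N(d₁) − D·e^(−rT)·N(d₂)
   = 480.6831·0.954551 − 260.6919·0.588231·0.775545 = 339.909187
B₀ = V₀ − E₀ = 480.6831 − 339.909187 = 140.773913
spread = −(1/T)·ln(B₀/D) − r = −(1/7.9915)·ln(140.773913/260.6919) − 0.0664 = 0.01070494

spread=0.0107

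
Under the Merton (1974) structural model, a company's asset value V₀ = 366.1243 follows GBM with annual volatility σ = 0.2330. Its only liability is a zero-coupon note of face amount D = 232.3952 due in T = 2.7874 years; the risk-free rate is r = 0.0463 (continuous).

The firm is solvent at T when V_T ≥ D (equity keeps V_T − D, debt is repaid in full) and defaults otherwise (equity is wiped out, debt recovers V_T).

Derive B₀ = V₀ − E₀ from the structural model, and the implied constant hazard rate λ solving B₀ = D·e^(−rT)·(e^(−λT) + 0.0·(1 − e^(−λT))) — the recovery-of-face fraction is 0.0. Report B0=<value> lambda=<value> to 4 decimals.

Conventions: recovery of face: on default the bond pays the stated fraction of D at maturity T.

B0=201.1839 lambda=0.0054

Apply the equity-as-call identities (strike 232.3952, horizon 2.7874 years):
d₁ = [ln(V₀/D) + (r + σ²/2)T] / (σ√T)
   = [ln(366.1243/232.3952) + (0.0463 + 0.5·0.2330²)·2.7874] / (0.2330·√2.7874)
   = [0.454534 + 0.204719] / 0.389005 = 1.694714
d₂ = d₁ − σ√T = 1.694714 − 0.389005 = 1.305708
N(d₁) = 0.954935,  N(d₂) = 0.904174,  e^(−rT) = 0.878924
E₀ = V₀·N(d₁) − D·e^(−rT)·N(d₂)
   = 366.1243·0.954935 − 232.3952·0.878924·0.904174 = 164.940370
B₀ = V₀ − E₀ = 366.1243 − 164.940370 = 201.183930
e^(−λT) = (B₀·e^(rT)/D − 0)/(1 − 0) = (201.1839·1.137755/232.3952 − 0)/1 = 0.98495105
λ = −ln(0.98495105)/2.7874 = 0.005440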